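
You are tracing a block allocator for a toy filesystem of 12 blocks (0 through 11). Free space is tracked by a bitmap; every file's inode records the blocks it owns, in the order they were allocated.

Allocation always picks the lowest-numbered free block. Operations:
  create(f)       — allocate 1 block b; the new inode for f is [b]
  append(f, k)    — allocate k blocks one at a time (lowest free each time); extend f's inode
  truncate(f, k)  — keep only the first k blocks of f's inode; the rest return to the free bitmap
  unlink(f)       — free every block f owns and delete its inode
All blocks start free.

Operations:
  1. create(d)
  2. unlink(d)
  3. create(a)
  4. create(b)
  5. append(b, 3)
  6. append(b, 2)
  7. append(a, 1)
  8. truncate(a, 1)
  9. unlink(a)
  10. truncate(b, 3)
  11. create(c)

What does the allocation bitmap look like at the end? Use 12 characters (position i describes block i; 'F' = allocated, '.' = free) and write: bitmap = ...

bitmap = FFFF........

  1. create(d)  ⇒  F...........  {d→[0]}
  2. unlink(d)  ⇒  ............  {}
  3. create(a)  ⇒  F...........  {a→[0]}
  4. create(b)  ⇒  FF..........  {a→[0]; b→[1]}
  5. append(b, 3)  ⇒  FFFFF.......  {a→[0]; b→[1, 2, 3, 4]}
  6. append(b, 2)  ⇒  FFFFFFF.....  {a→[0]; b→[1, 2, 3, 4, 5, 6]}
  7. append(a, 1)  ⇒  FFFFFFFF....  {a→[0, 7]; b→[1, 2, 3, 4, 5, 6]}
  8. truncate(a, 1)  ⇒  FFFFFFF.....  {a→[0]; b→[1, 2, 3, 4, 5, 6]}
  9. unlink(a)  ⇒  .FFFFFF.....  {b→[1, 2, 3, 4, 5, 6]}
  10. truncate(b, 3)  ⇒  .FFF........  {b→[1, 2, 3]}
  11. create(c)  ⇒  FFFF........  {b→[1, 2, 3]; c→[0]}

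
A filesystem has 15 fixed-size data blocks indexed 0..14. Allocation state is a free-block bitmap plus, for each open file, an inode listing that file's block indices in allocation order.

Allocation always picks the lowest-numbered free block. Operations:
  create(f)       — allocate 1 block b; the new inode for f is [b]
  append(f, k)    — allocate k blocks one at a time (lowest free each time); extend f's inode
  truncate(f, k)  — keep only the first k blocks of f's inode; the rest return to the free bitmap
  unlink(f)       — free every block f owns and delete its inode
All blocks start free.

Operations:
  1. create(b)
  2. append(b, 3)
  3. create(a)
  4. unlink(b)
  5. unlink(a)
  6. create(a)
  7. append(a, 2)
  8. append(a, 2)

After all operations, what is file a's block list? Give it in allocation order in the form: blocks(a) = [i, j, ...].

  1. create(b)  ⇒  F..............  {b→[0]}
  2. append(b, 3)  ⇒  FFFF...........  {b→[0, 1, 2, 3]}
  3. create(a)  ⇒  FFFFF..........  {a→[4]; b→[0, 1, 2, 3]}
  4. unlink(b)  ⇒  ....F..........  {a→[4]}
  5. unlink(a)  ⇒  ...............  {}
  6. create(a)  ⇒  F..............  {a→[0]}
  7. append(a, 2)  ⇒  FFF............  {a→[0, 1, 2]}
  8. append(a, 2)  ⇒  FFFFF..........  {a→[0, 1, 2, 3, 4]}

blocks(a) = [0, 1, 2, 3, 4]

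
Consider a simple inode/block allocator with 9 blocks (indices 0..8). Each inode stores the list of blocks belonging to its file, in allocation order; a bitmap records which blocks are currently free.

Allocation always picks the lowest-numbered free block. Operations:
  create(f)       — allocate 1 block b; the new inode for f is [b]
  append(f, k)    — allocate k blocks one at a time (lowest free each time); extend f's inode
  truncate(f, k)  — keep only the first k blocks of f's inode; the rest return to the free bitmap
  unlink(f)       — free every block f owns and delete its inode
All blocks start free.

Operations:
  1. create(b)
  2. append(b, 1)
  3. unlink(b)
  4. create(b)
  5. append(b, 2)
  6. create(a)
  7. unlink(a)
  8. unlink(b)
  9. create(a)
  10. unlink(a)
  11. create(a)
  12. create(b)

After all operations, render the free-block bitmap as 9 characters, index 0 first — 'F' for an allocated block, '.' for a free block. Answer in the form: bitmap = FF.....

bitmap = FF.......

create(b): bitmap=F........ | b=[0]
append(b, 1): bitmap=FF....... | b=[0, 1]
unlink(b): bitmap=......... | 
create(b): bitmap=F........ | b=[0]
append(b, 2): bitmap=FFF...... | b=[0, 1, 2]
create(a): bitmap=FFFF..... | a=[3] b=[0, 1, 2]
unlink(a): bitmap=FFF...... | b=[0, 1, 2]
unlink(b): bitmap=......... | 
create(a): bitmap=F........ | a=[0]
unlink(a): bitmap=......... | 
create(a): bitmap=F........ | a=[0]
create(b): bitmap=FF....... | a=[0] b=[1]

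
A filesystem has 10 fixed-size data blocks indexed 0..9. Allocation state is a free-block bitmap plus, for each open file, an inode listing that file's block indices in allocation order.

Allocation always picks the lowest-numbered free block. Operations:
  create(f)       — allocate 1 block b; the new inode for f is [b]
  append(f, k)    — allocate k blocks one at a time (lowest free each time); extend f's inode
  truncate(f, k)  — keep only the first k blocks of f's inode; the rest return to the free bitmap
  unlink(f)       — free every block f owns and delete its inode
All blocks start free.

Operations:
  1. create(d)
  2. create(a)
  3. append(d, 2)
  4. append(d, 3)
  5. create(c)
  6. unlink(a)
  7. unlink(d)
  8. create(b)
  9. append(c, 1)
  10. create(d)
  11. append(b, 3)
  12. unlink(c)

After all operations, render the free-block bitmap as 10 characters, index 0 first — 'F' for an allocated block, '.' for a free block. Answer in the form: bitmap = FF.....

create(d): bitmap=F......... | d=[0]
create(a): bitmap=FF........ | a=[1] d=[0]
append(d, 2): bitmap=FFFF...... | a=[1] d=[0, 2, 3]
append(d, 3): bitmap=FFFFFFF... | a=[1] d=[0, 2, 3, 4, 5, 6]
create(c): bitmap=FFFFFFFF.. | a=[1] c=[7] d=[0, 2, 3, 4, 5, 6]
unlink(a): bitmap=F.FFFFFF.. | c=[7] d=[0, 2, 3, 4, 5, 6]
unlink(d): bitmap=.......F.. | c=[7]
create(b): bitmap=F......F.. | b=[0] c=[7]
append(c, 1): bitmap=FF.....F.. | b=[0] c=[7, 1]
create(d): bitmap=FFF....F.. | b=[0] c=[7, 1] d=[2]
append(b, 3): bitmap=FFFFFF.F.. | b=[0, 3, 4, 5] c=[7, 1] d=[2]
unlink(c): bitmap=F.FFFF.... | b=[0, 3, 4, 5] d=[2]

bitmap = F.FFFF....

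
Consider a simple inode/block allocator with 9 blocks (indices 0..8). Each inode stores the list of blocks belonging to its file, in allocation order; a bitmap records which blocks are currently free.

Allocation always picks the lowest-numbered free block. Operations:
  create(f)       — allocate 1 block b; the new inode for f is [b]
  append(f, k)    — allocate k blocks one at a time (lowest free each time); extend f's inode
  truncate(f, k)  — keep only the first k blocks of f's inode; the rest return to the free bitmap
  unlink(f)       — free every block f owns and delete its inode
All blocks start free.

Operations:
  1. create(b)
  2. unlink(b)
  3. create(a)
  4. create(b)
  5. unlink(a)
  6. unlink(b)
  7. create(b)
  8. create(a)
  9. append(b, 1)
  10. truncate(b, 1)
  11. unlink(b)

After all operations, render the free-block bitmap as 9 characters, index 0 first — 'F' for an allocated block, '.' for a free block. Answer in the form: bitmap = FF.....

bitmap = .F.......

create(b): bitmap=F........ | b=[0]
unlink(b): bitmap=......... | 
create(a): bitmap=F........ | a=[0]
create(b): bitmap=FF....... | a=[0] b=[1]
unlink(a): bitmap=.F....... | b=[1]
unlink(b): bitmap=......... | 
create(b): bitmap=F........ | b=[0]
create(a): bitmap=FF....... | a=[1] b=[0]
append(b, 1): bitmap=FFF...... | a=[1] b=[0, 2]
truncate(b, 1): bitmap=FF....... | a=[1] b=[0]
unlink(b): bitmap=.F....... | a=[1]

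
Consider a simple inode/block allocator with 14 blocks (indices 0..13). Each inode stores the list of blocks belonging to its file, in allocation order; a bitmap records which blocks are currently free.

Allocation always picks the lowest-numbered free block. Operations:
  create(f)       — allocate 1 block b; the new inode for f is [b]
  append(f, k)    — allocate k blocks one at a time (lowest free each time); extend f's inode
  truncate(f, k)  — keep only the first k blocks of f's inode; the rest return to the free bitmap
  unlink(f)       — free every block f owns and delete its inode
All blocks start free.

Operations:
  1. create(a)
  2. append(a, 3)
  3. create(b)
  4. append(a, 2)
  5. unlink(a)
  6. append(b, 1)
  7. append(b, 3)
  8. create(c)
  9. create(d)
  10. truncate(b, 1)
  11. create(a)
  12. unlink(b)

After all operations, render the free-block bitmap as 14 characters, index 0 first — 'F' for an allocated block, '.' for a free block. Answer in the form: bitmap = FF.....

bitmap = F....FF.......

  1. create(a)  ⇒  F.............  {a→[0]}
  2. append(a, 3)  ⇒  FFFF..........  {a→[0, 1, 2, 3]}
  3. create(b)  ⇒  FFFFF.........  {a→[0, 1, 2, 3]; b→[4]}
  4. append(a, 2)  ⇒  FFFFFFF.......  {a→[0, 1, 2, 3, 5, 6]; b→[4]}
  5. unlink(a)  ⇒  ....F.........  {b→[4]}
  6. append(b, 1)  ⇒  F...F.........  {b→[4, 0]}
  7. append(b, 3)  ⇒  FFFFF.........  {b→[4, 0, 1, 2, 3]}
  8. create(c)  ⇒  FFFFFF........  {b→[4, 0, 1, 2, 3]; c→[5]}
  9. create(d)  ⇒  FFFFFFF.......  {b→[4, 0, 1, 2, 3]; c→[5]; d→[6]}
  10. truncate(b, 1)  ⇒  ....FFF.......  {b→[4]; c→[5]; d→[6]}
  11. create(a)  ⇒  F...FFF.......  {a→[0]; b→[4]; c→[5]; d→[6]}
  12. unlink(b)  ⇒  F....FF.......  {a→[0]; c→[5]; d→[6]}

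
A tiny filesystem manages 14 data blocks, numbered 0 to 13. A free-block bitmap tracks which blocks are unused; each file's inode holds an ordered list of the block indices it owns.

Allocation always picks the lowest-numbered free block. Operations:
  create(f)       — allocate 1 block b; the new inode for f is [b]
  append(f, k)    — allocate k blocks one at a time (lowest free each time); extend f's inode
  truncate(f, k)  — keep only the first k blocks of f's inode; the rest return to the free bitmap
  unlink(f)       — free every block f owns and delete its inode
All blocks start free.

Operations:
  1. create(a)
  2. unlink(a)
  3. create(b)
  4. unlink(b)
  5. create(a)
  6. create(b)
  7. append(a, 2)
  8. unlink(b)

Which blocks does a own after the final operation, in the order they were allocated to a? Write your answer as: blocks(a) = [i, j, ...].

blocks(a) = [0, 2, 3]

  1. create(a)  ⇒  F.............  {a→[0]}
  2. unlink(a)  ⇒  ..............  {}
  3. create(b)  ⇒  F.............  {b→[0]}
  4. unlink(b)  ⇒  ..............  {}
  5. create(a)  ⇒  F.............  {a→[0]}
  6. create(b)  ⇒  FF............  {a→[0]; b→[1]}
  7. append(a, 2)  ⇒  FFFF..........  {a→[0, 2, 3]; b→[1]}
  8. unlink(b)  ⇒  F.FF..........  {a→[0, 2, 3]}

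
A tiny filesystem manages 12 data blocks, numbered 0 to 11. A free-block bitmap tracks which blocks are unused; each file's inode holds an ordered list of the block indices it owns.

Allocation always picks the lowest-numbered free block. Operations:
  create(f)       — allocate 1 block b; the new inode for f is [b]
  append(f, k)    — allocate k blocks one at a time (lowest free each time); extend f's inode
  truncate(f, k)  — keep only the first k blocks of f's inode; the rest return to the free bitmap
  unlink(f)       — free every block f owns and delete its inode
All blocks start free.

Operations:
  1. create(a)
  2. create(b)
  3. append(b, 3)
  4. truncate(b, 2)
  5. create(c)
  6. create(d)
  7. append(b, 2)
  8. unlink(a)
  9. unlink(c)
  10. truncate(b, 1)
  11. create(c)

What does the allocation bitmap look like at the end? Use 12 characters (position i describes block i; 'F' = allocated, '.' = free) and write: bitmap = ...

  1. create(a)  ⇒  F...........  {a→[0]}
  2. create(b)  ⇒  FF..........  {a→[0]; b→[1]}
  3. append(b, 3)  ⇒  FFFFF.......  {a→[0]; b→[1, 2, 3, 4]}
  4. truncate(b, 2)  ⇒  FFF.........  {a→[0]; b→[1, 2]}
  5. create(c)  ⇒  FFFF........  {a→[0]; b→[1, 2]; c→[3]}
  6. create(d)  ⇒  FFFFF.......  {a→[0]; b→[1, 2]; c→[3]; d→[4]}
  7. append(b, 2)  ⇒  FFFFFFF.....  {a→[0]; b→[1, 2, 5, 6]; c→[3]; d→[4]}
  8. unlink(a)  ⇒  .FFFFFF.....  {b→[1, 2, 5, 6]; c→[3]; d→[4]}
  9. unlink(c)  ⇒  .FF.FFF.....  {b→[1, 2, 5, 6]; d→[4]}
  10. truncate(b, 1)  ⇒  .F..F.......  {b→[1]; d→[4]}
  11. create(c)  ⇒  FF..F.......  {b→[1]; c→[0]; d→[4]}

bitmap = FF..F.......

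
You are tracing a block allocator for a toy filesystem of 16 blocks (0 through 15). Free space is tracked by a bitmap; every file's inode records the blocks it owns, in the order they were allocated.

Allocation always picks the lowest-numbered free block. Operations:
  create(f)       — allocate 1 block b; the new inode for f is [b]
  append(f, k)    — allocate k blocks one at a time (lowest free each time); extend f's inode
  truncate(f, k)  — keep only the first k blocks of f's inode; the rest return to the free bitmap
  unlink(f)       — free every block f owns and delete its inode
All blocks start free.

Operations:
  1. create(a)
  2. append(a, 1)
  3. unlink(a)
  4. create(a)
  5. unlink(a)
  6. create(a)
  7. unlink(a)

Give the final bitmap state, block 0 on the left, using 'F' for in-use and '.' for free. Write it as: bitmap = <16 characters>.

create(a): bitmap=F............... | a=[0]
append(a, 1): bitmap=FF.............. | a=[0, 1]
unlink(a): bitmap=................ | 
create(a): bitmap=F............... | a=[0]
unlink(a): bitmap=................ | 
create(a): bitmap=F............... | a=[0]
unlink(a): bitmap=................ | 

bitmap = ................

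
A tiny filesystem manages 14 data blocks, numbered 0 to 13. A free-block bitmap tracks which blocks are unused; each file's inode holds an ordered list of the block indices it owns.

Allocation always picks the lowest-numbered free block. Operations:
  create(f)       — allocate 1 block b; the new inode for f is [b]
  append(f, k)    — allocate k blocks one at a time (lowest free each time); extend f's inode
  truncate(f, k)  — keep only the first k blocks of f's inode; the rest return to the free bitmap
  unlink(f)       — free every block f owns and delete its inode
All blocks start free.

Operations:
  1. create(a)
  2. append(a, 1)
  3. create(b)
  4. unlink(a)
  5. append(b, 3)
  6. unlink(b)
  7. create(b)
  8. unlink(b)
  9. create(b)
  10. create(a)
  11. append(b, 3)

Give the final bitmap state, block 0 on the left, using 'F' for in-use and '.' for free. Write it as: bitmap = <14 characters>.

[1] create(a) — a=0 (map F.............)
[2] append(a, 1) — a=0,1 (map FF............)
[3] create(b) — a=0,1 b=2 (map FFF...........)
[4] unlink(a) — b=2 (map ..F...........)
[5] append(b, 3) — b=2,0,1,3 (map FFFF..........)
[6] unlink(b) —  (map ..............)
[7] create(b) — b=0 (map F.............)
[8] unlink(b) —  (map ..............)
[9] create(b) — b=0 (map F.............)
[10] create(a) — a=1 b=0 (map FF............)
[11] append(b, 3) — a=1 b=0,2,3,4 (map FFFFF.........)

bitmap = FFFFF.........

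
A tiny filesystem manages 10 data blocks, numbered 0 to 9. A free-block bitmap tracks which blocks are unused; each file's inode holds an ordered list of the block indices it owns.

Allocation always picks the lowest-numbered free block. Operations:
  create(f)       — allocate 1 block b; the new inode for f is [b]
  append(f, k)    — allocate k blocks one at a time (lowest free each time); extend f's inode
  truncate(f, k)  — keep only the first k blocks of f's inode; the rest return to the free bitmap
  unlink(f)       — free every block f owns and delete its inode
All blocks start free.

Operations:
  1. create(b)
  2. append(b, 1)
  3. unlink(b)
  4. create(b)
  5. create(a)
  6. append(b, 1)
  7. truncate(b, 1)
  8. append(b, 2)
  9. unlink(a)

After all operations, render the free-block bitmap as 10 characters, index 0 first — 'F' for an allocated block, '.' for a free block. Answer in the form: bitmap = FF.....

bitmap = F.FF......

create(b): bitmap=F......... | b=[0]
append(b, 1): bitmap=FF........ | b=[0, 1]
unlink(b): bitmap=.......... | 
create(b): bitmap=F......... | b=[0]
create(a): bitmap=FF........ | a=[1] b=[0]
append(b, 1): bitmap=FFF....... | a=[1] b=[0, 2]
truncate(b, 1): bitmap=FF........ | a=[1] b=[0]
append(b, 2): bitmap=FFFF...... | a=[1] b=[0, 2, 3]
unlink(a): bitmap=F.FF...... | b=[0, 2, 3]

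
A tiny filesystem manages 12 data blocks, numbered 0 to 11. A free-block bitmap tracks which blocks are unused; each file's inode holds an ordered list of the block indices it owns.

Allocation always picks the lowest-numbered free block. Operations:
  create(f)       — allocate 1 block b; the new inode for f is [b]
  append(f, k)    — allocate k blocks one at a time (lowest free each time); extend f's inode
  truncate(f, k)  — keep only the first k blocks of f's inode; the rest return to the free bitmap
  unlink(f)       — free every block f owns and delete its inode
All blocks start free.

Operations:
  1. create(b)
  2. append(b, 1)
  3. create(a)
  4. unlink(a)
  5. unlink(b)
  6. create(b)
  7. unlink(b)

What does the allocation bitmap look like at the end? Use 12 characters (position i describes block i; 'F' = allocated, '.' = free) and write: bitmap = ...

bitmap = ............

[1] create(b) — b=0 (map F...........)
[2] append(b, 1) — b=0,1 (map FF..........)
[3] create(a) — a=2 b=0,1 (map FFF.........)
[4] unlink(a) — b=0,1 (map FF..........)
[5] unlink(b) —  (map ............)
[6] create(b) — b=0 (map F...........)
[7] unlink(b) —  (map ............)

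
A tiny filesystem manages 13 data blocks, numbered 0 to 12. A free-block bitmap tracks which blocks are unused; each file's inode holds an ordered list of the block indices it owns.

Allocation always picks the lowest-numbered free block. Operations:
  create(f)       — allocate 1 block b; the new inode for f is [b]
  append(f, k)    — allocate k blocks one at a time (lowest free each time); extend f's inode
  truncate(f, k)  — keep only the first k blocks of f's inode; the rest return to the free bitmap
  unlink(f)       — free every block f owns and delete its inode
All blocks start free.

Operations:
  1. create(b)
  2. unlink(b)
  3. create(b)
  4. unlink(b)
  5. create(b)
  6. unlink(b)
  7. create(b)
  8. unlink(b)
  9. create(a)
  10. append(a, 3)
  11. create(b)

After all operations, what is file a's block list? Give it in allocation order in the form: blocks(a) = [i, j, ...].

blocks(a) = [0, 1, 2, 3]

  1. create(b)  ⇒  F............  {b→[0]}
  2. unlink(b)  ⇒  .............  {}
  3. create(b)  ⇒  F............  {b→[0]}
  4. unlink(b)  ⇒  .............  {}
  5. create(b)  ⇒  F............  {b→[0]}
  6. unlink(b)  ⇒  .............  {}
  7. create(b)  ⇒  F............  {b→[0]}
  8. unlink(b)  ⇒  .............  {}
  9. create(a)  ⇒  F............  {a→[0]}
  10. append(a, 3)  ⇒  FFFF.........  {a→[0, 1, 2, 3]}
  11. create(b)  ⇒  FFFFF........  {a→[0, 1, 2, 3]; b→[4]}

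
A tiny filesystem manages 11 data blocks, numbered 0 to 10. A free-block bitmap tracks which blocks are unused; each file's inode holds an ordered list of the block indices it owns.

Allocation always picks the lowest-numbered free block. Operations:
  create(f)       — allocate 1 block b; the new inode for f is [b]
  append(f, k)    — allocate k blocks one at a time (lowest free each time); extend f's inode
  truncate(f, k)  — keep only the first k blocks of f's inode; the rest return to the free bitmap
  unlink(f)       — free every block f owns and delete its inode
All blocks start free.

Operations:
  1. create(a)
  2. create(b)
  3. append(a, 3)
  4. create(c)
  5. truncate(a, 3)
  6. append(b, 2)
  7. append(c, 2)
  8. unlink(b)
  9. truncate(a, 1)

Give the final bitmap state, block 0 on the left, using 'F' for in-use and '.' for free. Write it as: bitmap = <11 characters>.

after create(a) → a:[0]  free=[F..........]
after create(b) → a:[0], b:[1]  free=[FF.........]
after append(a, 3) → a:[0, 2, 3, 4], b:[1]  free=[FFFFF......]
after create(c) → a:[0, 2, 3, 4], b:[1], c:[5]  free=[FFFFFF.....]
after truncate(a, 3) → a:[0, 2, 3], b:[1], c:[5]  free=[FFFF.F.....]
after append(b, 2) → a:[0, 2, 3], b:[1, 4, 6], c:[5]  free=[FFFFFFF....]
after append(c, 2) → a:[0, 2, 3], b:[1, 4, 6], c:[5, 7, 8]  free=[FFFFFFFFF..]
after unlink(b) → a:[0, 2, 3], c:[5, 7, 8]  free=[F.FF.F.FF..]
after truncate(a, 1) → a:[0], c:[5, 7, 8]  free=[F....F.FF..]

bitmap = F....F.FF..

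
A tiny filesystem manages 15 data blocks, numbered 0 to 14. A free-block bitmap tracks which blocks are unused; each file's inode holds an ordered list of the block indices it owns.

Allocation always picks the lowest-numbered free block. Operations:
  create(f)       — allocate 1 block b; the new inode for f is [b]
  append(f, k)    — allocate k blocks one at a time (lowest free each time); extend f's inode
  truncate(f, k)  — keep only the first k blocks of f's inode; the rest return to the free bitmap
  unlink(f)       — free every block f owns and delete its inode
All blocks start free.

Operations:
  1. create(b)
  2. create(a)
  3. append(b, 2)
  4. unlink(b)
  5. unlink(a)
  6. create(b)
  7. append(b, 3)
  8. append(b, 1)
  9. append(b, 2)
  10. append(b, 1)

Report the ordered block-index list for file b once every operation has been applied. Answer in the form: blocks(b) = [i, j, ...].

  1. create(b)  ⇒  F..............  {b→[0]}
  2. create(a)  ⇒  FF.............  {a→[1]; b→[0]}
  3. append(b, 2)  ⇒  FFFF...........  {a→[1]; b→[0, 2, 3]}
  4. unlink(b)  ⇒  .F.............  {a→[1]}
  5. unlink(a)  ⇒  ...............  {}
  6. create(b)  ⇒  F..............  {b→[0]}
  7. append(b, 3)  ⇒  FFFF...........  {b→[0, 1, 2, 3]}
  8. append(b, 1)  ⇒  FFFFF..........  {b→[0, 1, 2, 3, 4]}
  9. append(b, 2)  ⇒  FFFFFFF........  {b→[0, 1, 2, 3, 4, 5, 6]}
  10. append(b, 1)  ⇒  FFFFFFFF.......  {b→[0, 1, 2, 3, 4, 5, 6, 7]}

blocks(b) = [0, 1, 2, 3, 4, 5, 6, 7]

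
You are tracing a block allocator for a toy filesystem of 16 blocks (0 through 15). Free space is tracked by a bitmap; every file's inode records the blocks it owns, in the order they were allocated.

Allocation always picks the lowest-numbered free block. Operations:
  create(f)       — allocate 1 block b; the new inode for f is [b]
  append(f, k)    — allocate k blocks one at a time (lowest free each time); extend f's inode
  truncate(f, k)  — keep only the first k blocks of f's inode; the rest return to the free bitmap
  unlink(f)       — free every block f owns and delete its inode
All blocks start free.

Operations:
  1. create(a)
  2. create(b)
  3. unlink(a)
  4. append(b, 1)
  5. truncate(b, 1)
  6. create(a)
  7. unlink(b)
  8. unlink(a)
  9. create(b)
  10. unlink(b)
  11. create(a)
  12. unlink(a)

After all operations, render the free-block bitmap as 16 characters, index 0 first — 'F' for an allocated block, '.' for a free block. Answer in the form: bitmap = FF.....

after create(a) → a:[0]  free=[F...............]
after create(b) → a:[0], b:[1]  free=[FF..............]
after unlink(a) → b:[1]  free=[.F..............]
after append(b, 1) → b:[1, 0]  free=[FF..............]
after truncate(b, 1) → b:[1]  free=[.F..............]
after create(a) → a:[0], b:[1]  free=[FF..............]
after unlink(b) → a:[0]  free=[F...............]
after unlink(a) →   free=[................]
after create(b) → b:[0]  free=[F...............]
after unlink(b) →   free=[................]
after create(a) → a:[0]  free=[F...............]
after unlink(a) →   free=[................]

bitmap = ................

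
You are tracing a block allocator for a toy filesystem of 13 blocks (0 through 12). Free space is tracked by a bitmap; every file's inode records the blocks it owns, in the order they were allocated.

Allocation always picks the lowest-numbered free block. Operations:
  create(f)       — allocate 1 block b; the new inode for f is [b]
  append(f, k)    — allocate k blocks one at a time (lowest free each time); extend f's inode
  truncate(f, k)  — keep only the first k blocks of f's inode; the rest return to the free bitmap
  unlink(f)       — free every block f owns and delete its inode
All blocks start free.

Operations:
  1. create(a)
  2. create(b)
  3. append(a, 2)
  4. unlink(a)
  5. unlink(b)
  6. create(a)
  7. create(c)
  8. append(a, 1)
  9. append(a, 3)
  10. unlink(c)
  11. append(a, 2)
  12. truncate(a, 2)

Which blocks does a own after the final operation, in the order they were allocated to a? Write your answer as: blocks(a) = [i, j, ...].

blocks(a) = [0, 2]

after create(a) → a:[0]  free=[F............]
after create(b) → a:[0], b:[1]  free=[FF...........]
after append(a, 2) → a:[0, 2, 3], b:[1]  free=[FFFF.........]
after unlink(a) → b:[1]  free=[.F...........]
after unlink(b) →   free=[.............]
after create(a) → a:[0]  free=[F............]
after create(c) → a:[0], c:[1]  free=[FF...........]
after append(a, 1) → a:[0, 2], c:[1]  free=[FFF..........]
after append(a, 3) → a:[0, 2, 3, 4, 5], c:[1]  free=[FFFFFF.......]
after unlink(c) → a:[0, 2, 3, 4, 5]  free=[F.FFFF.......]
after append(a, 2) → a:[0, 2, 3, 4, 5, 1, 6]  free=[FFFFFFF......]
after truncate(a, 2) → a:[0, 2]  free=[F.F..........]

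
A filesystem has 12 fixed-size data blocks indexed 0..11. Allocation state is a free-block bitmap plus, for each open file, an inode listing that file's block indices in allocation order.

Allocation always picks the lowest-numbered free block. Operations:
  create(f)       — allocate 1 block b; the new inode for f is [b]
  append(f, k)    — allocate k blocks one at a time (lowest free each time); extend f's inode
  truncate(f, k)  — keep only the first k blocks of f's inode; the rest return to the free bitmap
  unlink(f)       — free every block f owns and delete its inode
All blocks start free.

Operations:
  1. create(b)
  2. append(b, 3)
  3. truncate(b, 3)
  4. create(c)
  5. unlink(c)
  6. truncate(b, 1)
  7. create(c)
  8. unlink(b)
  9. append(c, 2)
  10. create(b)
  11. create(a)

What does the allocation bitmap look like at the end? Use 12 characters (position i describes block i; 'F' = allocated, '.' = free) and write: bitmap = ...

create(b): bitmap=F........... | b=[0]
append(b, 3): bitmap=FFFF........ | b=[0, 1, 2, 3]
truncate(b, 3): bitmap=FFF......... | b=[0, 1, 2]
create(c): bitmap=FFFF........ | b=[0, 1, 2] c=[3]
unlink(c): bitmap=FFF......... | b=[0, 1, 2]
truncate(b, 1): bitmap=F........... | b=[0]
create(c): bitmap=FF.......... | b=[0] c=[1]
unlink(b): bitmap=.F.......... | c=[1]
append(c, 2): bitmap=FFF......... | c=[1, 0, 2]
create(b): bitmap=FFFF........ | b=[3] c=[1, 0, 2]
create(a): bitmap=FFFFF....... | a=[4] b=[3] c=[1, 0, 2]

bitmap = FFFFF.......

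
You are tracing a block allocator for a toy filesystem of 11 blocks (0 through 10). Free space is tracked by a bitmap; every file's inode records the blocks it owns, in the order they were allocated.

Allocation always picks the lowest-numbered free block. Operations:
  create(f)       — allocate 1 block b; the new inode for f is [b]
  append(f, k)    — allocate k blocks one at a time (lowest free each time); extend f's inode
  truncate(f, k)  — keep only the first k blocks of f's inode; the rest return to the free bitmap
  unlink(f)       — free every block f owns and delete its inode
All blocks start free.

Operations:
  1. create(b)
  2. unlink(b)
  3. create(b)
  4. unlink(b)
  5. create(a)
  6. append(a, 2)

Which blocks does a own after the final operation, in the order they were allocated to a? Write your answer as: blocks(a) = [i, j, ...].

after create(b) → b:[0]  free=[F..........]
after unlink(b) →   free=[...........]
after create(b) → b:[0]  free=[F..........]
after unlink(b) →   free=[...........]
after create(a) → a:[0]  free=[F..........]
after append(a, 2) → a:[0, 1, 2]  free=[FFF........]

blocks(a) = [0, 1, 2]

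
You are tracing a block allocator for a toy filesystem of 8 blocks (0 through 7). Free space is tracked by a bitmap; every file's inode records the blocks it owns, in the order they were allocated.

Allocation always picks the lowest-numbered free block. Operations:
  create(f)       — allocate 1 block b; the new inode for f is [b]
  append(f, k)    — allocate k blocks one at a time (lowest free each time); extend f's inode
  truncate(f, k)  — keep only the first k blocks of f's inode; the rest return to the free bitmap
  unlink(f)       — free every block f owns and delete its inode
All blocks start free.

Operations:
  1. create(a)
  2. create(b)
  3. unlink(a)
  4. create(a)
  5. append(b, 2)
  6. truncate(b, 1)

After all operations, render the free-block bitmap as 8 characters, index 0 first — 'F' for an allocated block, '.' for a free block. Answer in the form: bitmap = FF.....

[1] create(a) — a=0 (map F.......)
[2] create(b) — a=0 b=1 (map FF......)
[3] unlink(a) — b=1 (map .F......)
[4] create(a) — a=0 b=1 (map FF......)
[5] append(b, 2) — a=0 b=1,2,3 (map FFFF....)
[6] truncate(b, 1) — a=0 b=1 (map FF......)

bitmap = FF......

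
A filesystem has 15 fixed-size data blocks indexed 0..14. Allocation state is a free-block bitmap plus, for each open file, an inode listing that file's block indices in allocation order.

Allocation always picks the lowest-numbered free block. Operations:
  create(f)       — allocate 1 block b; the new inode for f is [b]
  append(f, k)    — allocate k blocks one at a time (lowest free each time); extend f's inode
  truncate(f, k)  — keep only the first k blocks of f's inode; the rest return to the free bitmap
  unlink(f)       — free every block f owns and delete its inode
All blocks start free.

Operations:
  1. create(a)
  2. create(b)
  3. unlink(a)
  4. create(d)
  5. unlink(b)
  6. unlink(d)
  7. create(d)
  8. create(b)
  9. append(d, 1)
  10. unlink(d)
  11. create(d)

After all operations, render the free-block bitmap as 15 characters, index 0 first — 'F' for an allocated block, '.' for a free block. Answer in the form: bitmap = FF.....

bitmap = FF.............

[1] create(a) — a=0 (map F..............)
[2] create(b) — a=0 b=1 (map FF.............)
[3] unlink(a) — b=1 (map .F.............)
[4] create(d) — b=1 d=0 (map FF.............)
[5] unlink(b) — d=0 (map F..............)
[6] unlink(d) —  (map ...............)
[7] create(d) — d=0 (map F..............)
[8] create(b) — b=1 d=0 (map FF.............)
[9] append(d, 1) — b=1 d=0,2 (map FFF............)
[10] unlink(d) — b=1 (map .F.............)
[11] create(d) — b=1 d=0 (map FF.............)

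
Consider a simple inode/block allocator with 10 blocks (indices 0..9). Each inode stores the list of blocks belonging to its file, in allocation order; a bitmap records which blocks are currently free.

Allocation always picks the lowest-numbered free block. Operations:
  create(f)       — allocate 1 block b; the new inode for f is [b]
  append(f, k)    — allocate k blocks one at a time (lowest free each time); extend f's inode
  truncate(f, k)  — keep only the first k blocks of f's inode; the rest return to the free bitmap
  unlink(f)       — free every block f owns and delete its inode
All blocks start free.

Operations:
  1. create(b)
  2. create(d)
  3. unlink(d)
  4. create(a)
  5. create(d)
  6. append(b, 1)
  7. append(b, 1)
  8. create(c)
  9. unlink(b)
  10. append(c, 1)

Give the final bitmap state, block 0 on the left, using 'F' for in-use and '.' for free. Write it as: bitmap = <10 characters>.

bitmap = FFF..F....

after create(b) → b:[0]  free=[F.........]
after create(d) → b:[0], d:[1]  free=[FF........]
after unlink(d) → b:[0]  free=[F.........]
after create(a) → a:[1], b:[0]  free=[FF........]
after create(d) → a:[1], b:[0], d:[2]  free=[FFF.......]
after append(b, 1) → a:[1], b:[0, 3], d:[2]  free=[FFFF......]
after append(b, 1) → a:[1], b:[0, 3, 4], d:[2]  free=[FFFFF.....]
after create(c) → a:[1], b:[0, 3, 4], c:[5], d:[2]  free=[FFFFFF....]
after unlink(b) → a:[1], c:[5], d:[2]  free=[.FF..F....]
after append(c, 1) → a:[1], c:[5, 0], d:[2]  free=[FFF..F....]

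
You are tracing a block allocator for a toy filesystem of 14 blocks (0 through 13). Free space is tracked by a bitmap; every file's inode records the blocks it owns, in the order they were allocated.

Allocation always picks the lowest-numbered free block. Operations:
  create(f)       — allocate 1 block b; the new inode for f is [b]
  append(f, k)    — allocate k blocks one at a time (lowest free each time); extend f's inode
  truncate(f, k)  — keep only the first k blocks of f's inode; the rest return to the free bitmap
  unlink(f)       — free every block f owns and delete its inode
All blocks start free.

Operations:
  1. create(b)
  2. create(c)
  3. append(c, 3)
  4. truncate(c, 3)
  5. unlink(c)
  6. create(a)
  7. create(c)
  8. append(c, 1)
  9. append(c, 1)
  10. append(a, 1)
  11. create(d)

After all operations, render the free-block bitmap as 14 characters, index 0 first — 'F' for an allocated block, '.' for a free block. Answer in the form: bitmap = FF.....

bitmap = FFFFFFF.......

  1. create(b)  ⇒  F.............  {b→[0]}
  2. create(c)  ⇒  FF............  {b→[0]; c→[1]}
  3. append(c, 3)  ⇒  FFFFF.........  {b→[0]; c→[1, 2, 3, 4]}
  4. truncate(c, 3)  ⇒  FFFF..........  {b→[0]; c→[1, 2, 3]}
  5. unlink(c)  ⇒  F.............  {b→[0]}
  6. create(a)  ⇒  FF............  {a→[1]; b→[0]}
  7. create(c)  ⇒  FFF...........  {a→[1]; b→[0]; c→[2]}
  8. append(c, 1)  ⇒  FFFF..........  {a→[1]; b→[0]; c→[2, 3]}
  9. append(c, 1)  ⇒  FFFFF.........  {a→[1]; b→[0]; c→[2, 3, 4]}
  10. append(a, 1)  ⇒  FFFFFF........  {a→[1, 5]; b→[0]; c→[2, 3, 4]}
  11. create(d)  ⇒  FFFFFFF.......  {a→[1, 5]; b→[0]; c→[2, 3, 4]; d→[6]}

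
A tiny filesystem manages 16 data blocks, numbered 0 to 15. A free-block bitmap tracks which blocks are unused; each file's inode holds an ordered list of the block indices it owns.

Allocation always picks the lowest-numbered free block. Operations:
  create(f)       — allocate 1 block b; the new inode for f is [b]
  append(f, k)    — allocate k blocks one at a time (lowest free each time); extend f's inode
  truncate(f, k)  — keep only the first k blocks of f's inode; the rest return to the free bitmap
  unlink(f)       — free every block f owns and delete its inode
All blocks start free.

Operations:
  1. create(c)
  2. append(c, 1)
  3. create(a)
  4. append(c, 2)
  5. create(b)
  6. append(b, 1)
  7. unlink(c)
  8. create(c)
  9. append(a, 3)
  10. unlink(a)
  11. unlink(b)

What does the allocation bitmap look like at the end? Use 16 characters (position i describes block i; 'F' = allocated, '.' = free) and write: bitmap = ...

bitmap = F...............

[1] create(c) — c=0 (map F...............)
[2] append(c, 1) — c=0,1 (map FF..............)
[3] create(a) — a=2 c=0,1 (map FFF.............)
[4] append(c, 2) — a=2 c=0,1,3,4 (map FFFFF...........)
[5] create(b) — a=2 b=5 c=0,1,3,4 (map FFFFFF..........)
[6] append(b, 1) — a=2 b=5,6 c=0,1,3,4 (map FFFFFFF.........)
[7] unlink(c) — a=2 b=5,6 (map ..F..FF.........)
[8] create(c) — a=2 b=5,6 c=0 (map F.F..FF.........)
[9] append(a, 3) — a=2,1,3,4 b=5,6 c=0 (map FFFFFFF.........)
[10] unlink(a) — b=5,6 c=0 (map F....FF.........)
[11] unlink(b) — c=0 (map F...............)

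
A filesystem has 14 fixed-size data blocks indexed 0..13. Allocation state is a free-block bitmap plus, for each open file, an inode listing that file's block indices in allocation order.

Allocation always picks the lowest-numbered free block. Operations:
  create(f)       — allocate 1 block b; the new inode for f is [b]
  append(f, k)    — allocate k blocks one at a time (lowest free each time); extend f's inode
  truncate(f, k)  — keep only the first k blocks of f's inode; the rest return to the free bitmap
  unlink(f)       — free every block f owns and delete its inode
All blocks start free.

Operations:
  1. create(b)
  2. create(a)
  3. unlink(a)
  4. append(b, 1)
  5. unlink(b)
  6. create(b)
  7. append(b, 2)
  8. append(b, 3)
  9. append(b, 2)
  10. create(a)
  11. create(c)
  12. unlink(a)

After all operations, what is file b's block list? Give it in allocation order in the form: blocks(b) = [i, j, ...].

blocks(b) = [0, 1, 2, 3, 4, 5, 6, 7]

[1] create(b) — b=0 (map F.............)
[2] create(a) — a=1 b=0 (map FF............)
[3] unlink(a) — b=0 (map F.............)
[4] append(b, 1) — b=0,1 (map FF............)
[5] unlink(b) —  (map ..............)
[6] create(b) — b=0 (map F.............)
[7] append(b, 2) — b=0,1,2 (map FFF...........)
[8] append(b, 3) — b=0,1,2,3,4,5 (map FFFFFF........)
[9] append(b, 2) — b=0,1,2,3,4,5,6,7 (map FFFFFFFF......)
[10] create(a) — a=8 b=0,1,2,3,4,5,6,7 (map FFFFFFFFF.....)
[11] create(c) — a=8 b=0,1,2,3,4,5,6,7 c=9 (map FFFFFFFFFF....)
[12] unlink(a) — b=0,1,2,3,4,5,6,7 c=9 (map FFFFFFFF.F....)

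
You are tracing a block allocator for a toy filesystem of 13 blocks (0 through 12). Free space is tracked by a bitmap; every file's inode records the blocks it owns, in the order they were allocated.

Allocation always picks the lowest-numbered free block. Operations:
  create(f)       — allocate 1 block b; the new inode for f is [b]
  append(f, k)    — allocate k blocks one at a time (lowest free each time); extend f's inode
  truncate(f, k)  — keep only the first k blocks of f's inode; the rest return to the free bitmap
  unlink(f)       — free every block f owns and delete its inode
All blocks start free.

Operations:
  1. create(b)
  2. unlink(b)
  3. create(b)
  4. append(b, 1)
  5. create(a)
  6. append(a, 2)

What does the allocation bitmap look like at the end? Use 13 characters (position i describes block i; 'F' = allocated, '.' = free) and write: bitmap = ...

  1. create(b)  ⇒  F............  {b→[0]}
  2. unlink(b)  ⇒  .............  {}
  3. create(b)  ⇒  F............  {b→[0]}
  4. append(b, 1)  ⇒  FF...........  {b→[0, 1]}
  5. create(a)  ⇒  FFF..........  {a→[2]; b→[0, 1]}
  6. append(a, 2)  ⇒  FFFFF........  {a→[2, 3, 4]; b→[0, 1]}

bitmap = FFFFF........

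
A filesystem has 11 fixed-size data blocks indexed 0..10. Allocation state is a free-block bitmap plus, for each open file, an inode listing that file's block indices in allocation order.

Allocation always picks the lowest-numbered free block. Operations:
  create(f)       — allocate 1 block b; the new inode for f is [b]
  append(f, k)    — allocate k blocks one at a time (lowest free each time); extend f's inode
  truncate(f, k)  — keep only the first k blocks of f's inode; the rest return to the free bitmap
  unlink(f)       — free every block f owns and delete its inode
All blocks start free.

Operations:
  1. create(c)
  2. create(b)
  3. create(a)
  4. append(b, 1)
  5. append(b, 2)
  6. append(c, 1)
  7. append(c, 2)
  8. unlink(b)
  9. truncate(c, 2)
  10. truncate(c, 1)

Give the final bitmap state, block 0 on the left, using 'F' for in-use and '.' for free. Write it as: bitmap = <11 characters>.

bitmap = F.F........

after create(c) → c:[0]  free=[F..........]
after create(b) → b:[1], c:[0]  free=[FF.........]
after create(a) → a:[2], b:[1], c:[0]  free=[FFF........]
after append(b, 1) → a:[2], b:[1, 3], c:[0]  free=[FFFF.......]
after append(b, 2) → a:[2], b:[1, 3, 4, 5], c:[0]  free=[FFFFFF.....]
after append(c, 1) → a:[2], b:[1, 3, 4, 5], c:[0, 6]  free=[FFFFFFF....]
after append(c, 2) → a:[2], b:[1, 3, 4, 5], c:[0, 6, 7, 8]  free=[FFFFFFFFF..]
after unlink(b) → a:[2], c:[0, 6, 7, 8]  free=[F.F...FFF..]
after truncate(c, 2) → a:[2], c:[0, 6]  free=[F.F...F....]
after truncate(c, 1) → a:[2], c:[0]  free=[F.F........]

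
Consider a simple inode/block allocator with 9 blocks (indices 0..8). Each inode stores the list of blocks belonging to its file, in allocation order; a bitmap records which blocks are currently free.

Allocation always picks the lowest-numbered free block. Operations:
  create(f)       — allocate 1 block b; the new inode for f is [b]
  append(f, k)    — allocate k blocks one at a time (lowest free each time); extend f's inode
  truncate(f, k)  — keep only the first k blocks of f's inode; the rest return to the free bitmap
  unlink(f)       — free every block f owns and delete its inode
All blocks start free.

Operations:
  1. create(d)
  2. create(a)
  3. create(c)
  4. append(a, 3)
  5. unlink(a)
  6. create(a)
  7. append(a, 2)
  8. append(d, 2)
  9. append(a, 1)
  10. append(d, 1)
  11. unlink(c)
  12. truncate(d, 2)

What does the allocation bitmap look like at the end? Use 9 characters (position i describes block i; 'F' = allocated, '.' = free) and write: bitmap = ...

  1. create(d)  ⇒  F........  {d→[0]}
  2. create(a)  ⇒  FF.......  {a→[1]; d→[0]}
  3. create(c)  ⇒  FFF......  {a→[1]; c→[2]; d→[0]}
  4. append(a, 3)  ⇒  FFFFFF...  {a→[1, 3, 4, 5]; c→[2]; d→[0]}
  5. unlink(a)  ⇒  F.F......  {c→[2]; d→[0]}
  6. create(a)  ⇒  FFF......  {a→[1]; c→[2]; d→[0]}
  7. append(a, 2)  ⇒  FFFFF....  {a→[1, 3, 4]; c→[2]; d→[0]}
  8. append(d, 2)  ⇒  FFFFFFF..  {a→[1, 3, 4]; c→[2]; d→[0, 5, 6]}
  9. append(a, 1)  ⇒  FFFFFFFF.  {a→[1, 3, 4, 7]; c→[2]; d→[0, 5, 6]}
  10. append(d, 1)  ⇒  FFFFFFFFF  {a→[1, 3, 4, 7]; c→[2]; d→[0, 5, 6, 8]}
  11. unlink(c)  ⇒  FF.FFFFFF  {a→[1, 3, 4, 7]; d→[0, 5, 6, 8]}
  12. truncate(d, 2)  ⇒  FF.FFF.F.  {a→[1, 3, 4, 7]; d→[0, 5]}

bitmap = FF.FFF.F.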